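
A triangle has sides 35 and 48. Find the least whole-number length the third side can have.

14

The third side must be strictly greater than |35 − 48| = 13.
The smallest integer above 13 is 14.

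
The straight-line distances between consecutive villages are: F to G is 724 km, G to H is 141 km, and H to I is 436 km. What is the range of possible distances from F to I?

The maximum is all hops collinear in one direction: 724 + 141 + 436 = 1301.
The longest hop is 724; the others sum to 577. Folding the others back against it leaves at least 724 − 577 = 147.

147 ≤ FI ≤ 1301 km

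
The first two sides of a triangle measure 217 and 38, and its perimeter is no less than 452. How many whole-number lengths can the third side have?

Triangle inequality: 179 < x < 255. Perimeter ≥ 452 gives x ≥ 452 − 217 − 38 = 197.
So 197 ≤ x < 255; integers 197 through 254: 58 values.

58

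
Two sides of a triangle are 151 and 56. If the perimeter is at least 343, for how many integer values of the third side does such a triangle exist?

71

Triangle inequality: 95 < x < 207. Perimeter ≥ 343 gives x ≥ 343 − 151 − 56 = 136.
So 136 ≤ x < 207; integers 136 through 206: 71 values.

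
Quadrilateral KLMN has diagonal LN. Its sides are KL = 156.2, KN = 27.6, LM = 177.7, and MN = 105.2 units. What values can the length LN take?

From triangle KLN: |156.2 − 27.6| < LN < 156.2 + 27.6, i.e. 128.6 < LN < 183.8.
From triangle MLN: 72.5 < LN < 282.9.
Both must hold, so LN lies in the intersection.

128.6 < LN < 183.8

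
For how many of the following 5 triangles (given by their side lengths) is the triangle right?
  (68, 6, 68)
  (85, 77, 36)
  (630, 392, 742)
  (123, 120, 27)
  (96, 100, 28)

4

(68,6,68): 6²+68² = 4660 > 4624 = 68² → acute
(85,77,36): 36²+77² = 7225 = 85² → right
(630,392,742): 392²+630² = 550564 = 742² → right
(123,120,27): 27²+120² = 15129 = 123² → right
(96,100,28): 28²+96² = 10000 = 100² → right
4 of the 5 are right.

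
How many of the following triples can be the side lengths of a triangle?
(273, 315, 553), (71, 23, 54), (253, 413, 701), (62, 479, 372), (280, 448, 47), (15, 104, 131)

2

(273,315,553): 273+315 > 553 → valid
(23,54,71): 23+54 > 71 → valid
(253,413,701): 253+413 ≤ 701 → not valid
(62,372,479): 62+372 ≤ 479 → not valid
(47,280,448): 47+280 ≤ 448 → not valid
(15,104,131): 15+104 ≤ 131 → not valid
2 of the 6 triples form a triangle.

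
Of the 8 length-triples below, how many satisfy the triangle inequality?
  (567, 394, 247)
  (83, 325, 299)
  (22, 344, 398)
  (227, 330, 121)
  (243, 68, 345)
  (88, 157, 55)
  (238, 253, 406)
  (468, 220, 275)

5

(247,394,567): 247+394 > 567 → valid
(83,299,325): 83+299 > 325 → valid
(22,344,398): 22+344 ≤ 398 → not valid
(121,227,330): 121+227 > 330 → valid
(68,243,345): 68+243 ≤ 345 → not valid
(55,88,157): 55+88 ≤ 157 → not valid
(238,253,406): 238+253 > 406 → valid
(220,275,468): 220+275 > 468 → valid
5 of the 8 triples form a triangle.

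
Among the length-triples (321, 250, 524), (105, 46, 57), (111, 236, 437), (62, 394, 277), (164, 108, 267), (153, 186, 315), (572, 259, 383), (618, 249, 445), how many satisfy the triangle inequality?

5

(250,321,524): 250+321 > 524 → valid
(46,57,105): 46+57 ≤ 105 → not valid
(111,236,437): 111+236 ≤ 437 → not valid
(62,277,394): 62+277 ≤ 394 → not valid
(108,164,267): 108+164 > 267 → valid
(153,186,315): 153+186 > 315 → valid
(259,383,572): 259+383 > 572 → valid
(249,445,618): 249+445 > 618 → valid
5 of the 8 triples form a triangle.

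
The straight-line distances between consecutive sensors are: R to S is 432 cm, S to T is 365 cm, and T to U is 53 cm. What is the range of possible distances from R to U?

14 ≤ RU ≤ 850 cm

The maximum is all hops collinear in one direction: 432 + 365 + 53 = 850.
The longest hop is 432; the others sum to 418. Folding the others back against it leaves at least 432 − 418 = 14.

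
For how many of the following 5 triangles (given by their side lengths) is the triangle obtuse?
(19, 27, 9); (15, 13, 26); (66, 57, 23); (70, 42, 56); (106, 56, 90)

(19,27,9): 9²+19² = 442 < 729 = 27² → obtuse
(15,13,26): 13²+15² = 394 < 676 = 26² → obtuse
(66,57,23): 23²+57² = 3778 < 4356 = 66² → obtuse
(70,42,56): 42²+56² = 4900 = 70² → right
(106,56,90): 56²+90² = 11236 = 106² → right
3 of the 5 are obtuse.

3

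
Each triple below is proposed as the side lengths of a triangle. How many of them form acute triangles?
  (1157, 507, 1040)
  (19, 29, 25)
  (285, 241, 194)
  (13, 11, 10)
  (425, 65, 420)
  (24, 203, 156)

(1157,507,1040): 507²+1040² = 1338649 = 1157² → right
(19,29,25): 19²+25² = 986 > 841 = 29² → acute
(285,241,194): 194²+241² = 95717 > 81225 = 285² → acute
(13,11,10): 10²+11² = 221 > 169 = 13² → acute
(425,65,420): 65²+420² = 180625 = 425² → right
(24,203,156): 24+156 ≤ 203, not a triangle
3 of the 6 are acute.

3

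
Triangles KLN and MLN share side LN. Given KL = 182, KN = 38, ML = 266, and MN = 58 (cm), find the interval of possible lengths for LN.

208 < LN < 220

From triangle KLN: |182 − 38| < LN < 182 + 38, i.e. 144 < LN < 220.
From triangle MLN: 208 < LN < 324.
Both must hold, so LN lies in the intersection.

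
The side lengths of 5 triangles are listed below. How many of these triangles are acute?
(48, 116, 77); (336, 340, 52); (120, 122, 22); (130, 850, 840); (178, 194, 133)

(48,116,77): 48²+77² = 8233 < 13456 = 116² → obtuse
(336,340,52): 52²+336² = 115600 = 340² → right
(120,122,22): 22²+120² = 14884 = 122² → right
(130,850,840): 130²+840² = 722500 = 850² → right
(178,194,133): 133²+178² = 49373 > 37636 = 194² → acute
1 of the 5 is acute.

1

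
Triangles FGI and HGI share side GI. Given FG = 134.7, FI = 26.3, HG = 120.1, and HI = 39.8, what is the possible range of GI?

From triangle FGI: |134.7 − 26.3| < GI < 134.7 + 26.3, i.e. 108.4 < GI < 161.0.
From triangle HGI: 80.3 < GI < 159.9.
Both must hold, so GI lies in the intersection.

108.4 < GI < 159.9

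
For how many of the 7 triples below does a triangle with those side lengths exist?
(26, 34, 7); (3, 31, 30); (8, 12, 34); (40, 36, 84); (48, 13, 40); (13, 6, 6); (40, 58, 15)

(7,26,34): 7+26 ≤ 34 → not valid
(3,30,31): 3+30 > 31 → valid
(8,12,34): 8+12 ≤ 34 → not valid
(36,40,84): 36+40 ≤ 84 → not valid
(13,40,48): 13+40 > 48 → valid
(6,6,13): 6+6 ≤ 13 → not valid
(15,40,58): 15+40 ≤ 58 → not valid
2 of the 7 triples form a triangle.

2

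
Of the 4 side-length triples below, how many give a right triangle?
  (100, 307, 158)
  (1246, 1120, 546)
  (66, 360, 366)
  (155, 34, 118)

2

(100,307,158): 100+158 ≤ 307, not a triangle
(1246,1120,546): 546²+1120² = 1552516 = 1246² → right
(66,360,366): 66²+360² = 133956 = 366² → right
(155,34,118): 34+118 ≤ 155, not a triangle
2 of the 4 are right.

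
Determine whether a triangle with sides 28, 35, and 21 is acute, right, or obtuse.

right

Compare the square of the longest side to the sum of squares of the other two: 21² + 28² = 1225 = 35².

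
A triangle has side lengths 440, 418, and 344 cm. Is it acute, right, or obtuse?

acute

Compare the square of the longest side to the sum of squares of the other two: 344² + 418² = 293060 > 193600 = 440².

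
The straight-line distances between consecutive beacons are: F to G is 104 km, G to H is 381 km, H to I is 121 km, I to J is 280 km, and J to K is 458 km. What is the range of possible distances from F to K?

The maximum is all hops collinear in one direction: 104 + 381 + 121 + 280 + 458 = 1344.
The longest hop is 458; the others sum to 886. Since 458 ≤ 886, the path can fold back on itself completely, so the minimum distance is 0.

0 ≤ FK ≤ 1344 km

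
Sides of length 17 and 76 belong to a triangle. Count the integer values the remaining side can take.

33

The third side lies in the open interval (59, 93).
Integers from 60 to 92 inclusive: 92 − 60 + 1 = 33.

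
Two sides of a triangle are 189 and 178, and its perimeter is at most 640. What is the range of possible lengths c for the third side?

Triangle inequality alone gives 11 < c < 367.
The perimeter condition gives c ≤ 640 − 189 − 178 = 273.
Intersecting the two: 11 < c ≤ 273.

11 < c ≤ 273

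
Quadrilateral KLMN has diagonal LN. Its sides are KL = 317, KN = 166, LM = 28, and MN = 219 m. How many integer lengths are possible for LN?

55

From triangle KLN: 151 < LN < 483.
From triangle MLN: 191 < LN < 247.
Intersection: 191 < LN < 247, so integers 192 through 246: 55 values.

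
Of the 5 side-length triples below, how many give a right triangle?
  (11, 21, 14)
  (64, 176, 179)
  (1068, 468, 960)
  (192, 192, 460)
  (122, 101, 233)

(11,21,14): 11²+14² = 317 < 441 = 21² → obtuse
(64,176,179): 64²+176² = 35072 > 32041 = 179² → acute
(1068,468,960): 468²+960² = 1140624 = 1068² → right
(192,192,460): 192+192 ≤ 460, not a triangle
(122,101,233): 101+122 ≤ 233, not a triangle
1 of the 5 is right.

1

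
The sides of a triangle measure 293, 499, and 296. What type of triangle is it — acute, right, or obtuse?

Compare the square of the longest side to the sum of squares of the other two: 293² + 296² = 173465 < 249001 = 499².

obtuse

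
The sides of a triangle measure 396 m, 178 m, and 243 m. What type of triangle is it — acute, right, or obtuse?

Compare the square of the longest side to the sum of squares of the other two: 178² + 243² = 90733 < 156816 = 396².

obtuse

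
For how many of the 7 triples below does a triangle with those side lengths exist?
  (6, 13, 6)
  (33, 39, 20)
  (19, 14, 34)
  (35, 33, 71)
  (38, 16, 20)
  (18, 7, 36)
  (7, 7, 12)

(6,6,13): 6+6 ≤ 13 → not valid
(20,33,39): 20+33 > 39 → valid
(14,19,34): 14+19 ≤ 34 → not valid
(33,35,71): 33+35 ≤ 71 → not valid
(16,20,38): 16+20 ≤ 38 → not valid
(7,18,36): 7+18 ≤ 36 → not valid
(7,7,12): 7+7 > 12 → valid
2 of the 7 triples form a triangle.

2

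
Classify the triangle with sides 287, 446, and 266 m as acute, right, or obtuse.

Compare the square of the longest side to the sum of squares of the other two: 266² + 287² = 153125 < 198916 = 446².

obtuse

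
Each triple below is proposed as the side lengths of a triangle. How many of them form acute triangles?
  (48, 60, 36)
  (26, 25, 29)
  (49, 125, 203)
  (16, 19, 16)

2

(48,60,36): 36²+48² = 3600 = 60² → right
(26,25,29): 25²+26² = 1301 > 841 = 29² → acute
(49,125,203): 49+125 ≤ 203, not a triangle
(16,19,16): 16²+16² = 512 > 361 = 19² → acute
2 of the 4 are acute.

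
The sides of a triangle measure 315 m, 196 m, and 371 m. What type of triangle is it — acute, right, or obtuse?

Compare the square of the longest side to the sum of squares of the other two: 196² + 315² = 137641 = 371².

right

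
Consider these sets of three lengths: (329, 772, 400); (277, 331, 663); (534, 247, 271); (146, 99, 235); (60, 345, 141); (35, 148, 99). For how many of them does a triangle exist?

1

(329,400,772): 329+400 ≤ 772 → not valid
(277,331,663): 277+331 ≤ 663 → not valid
(247,271,534): 247+271 ≤ 534 → not valid
(99,146,235): 99+146 > 235 → valid
(60,141,345): 60+141 ≤ 345 → not valid
(35,99,148): 35+99 ≤ 148 → not valid
1 of the 6 triples forms a triangle.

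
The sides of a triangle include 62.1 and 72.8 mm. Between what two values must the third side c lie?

By the triangle inequality, c must be less than 62.1 + 72.8 = 134.9 and greater than |62.1 − 72.8| = 10.7.

10.7 < c < 134.9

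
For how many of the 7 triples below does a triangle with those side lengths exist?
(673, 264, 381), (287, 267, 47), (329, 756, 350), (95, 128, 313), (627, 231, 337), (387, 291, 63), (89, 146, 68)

(264,381,673): 264+381 ≤ 673 → not valid
(47,267,287): 47+267 > 287 → valid
(329,350,756): 329+350 ≤ 756 → not valid
(95,128,313): 95+128 ≤ 313 → not valid
(231,337,627): 231+337 ≤ 627 → not valid
(63,291,387): 63+291 ≤ 387 → not valid
(68,89,146): 68+89 > 146 → valid
2 of the 7 triples form a triangle.

2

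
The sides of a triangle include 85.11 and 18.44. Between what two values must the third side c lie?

66.67 < c < 103.55

By the triangle inequality, c must be less than 85.11 + 18.44 = 103.55 and greater than |85.11 − 18.44| = 66.67.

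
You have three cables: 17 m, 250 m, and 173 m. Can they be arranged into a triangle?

The longest side is 250, but the other two sum to only 190.
190 < 250, so the triangle inequality fails.

No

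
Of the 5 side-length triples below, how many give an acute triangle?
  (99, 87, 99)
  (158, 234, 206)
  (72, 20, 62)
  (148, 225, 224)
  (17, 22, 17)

4

(99,87,99): 87²+99² = 17370 > 9801 = 99² → acute
(158,234,206): 158²+206² = 67400 > 54756 = 234² → acute
(72,20,62): 20²+62² = 4244 < 5184 = 72² → obtuse
(148,225,224): 148²+224² = 72080 > 50625 = 225² → acute
(17,22,17): 17²+17² = 578 > 484 = 22² → acute
4 of the 5 are acute.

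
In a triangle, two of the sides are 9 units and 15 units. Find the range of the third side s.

By the triangle inequality, s must be less than 9 + 15 = 24 and greater than |9 − 15| = 6.

6 < s < 24 (units)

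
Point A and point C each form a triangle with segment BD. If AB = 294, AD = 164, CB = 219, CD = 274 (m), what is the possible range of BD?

From triangle ABD: |294 − 164| < BD < 294 + 164, i.e. 130 < BD < 458.
From triangle CBD: 55 < BD < 493.
Both must hold, so BD lies in the intersection.

130 < BD < 458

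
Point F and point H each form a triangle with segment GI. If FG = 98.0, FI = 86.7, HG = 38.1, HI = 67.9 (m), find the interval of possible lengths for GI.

29.8 < GI < 106.0

From triangle FGI: |98.0 − 86.7| < GI < 98.0 + 86.7, i.e. 11.3 < GI < 184.7.
From triangle HGI: 29.8 < GI < 106.0.
Both must hold, so GI lies in the intersection.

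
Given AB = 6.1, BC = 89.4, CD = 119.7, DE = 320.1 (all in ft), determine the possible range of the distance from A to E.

104.9 ≤ AE ≤ 535.3 ft

The maximum is all hops collinear in one direction: 6.1 + 89.4 + 119.7 + 320.1 = 535.3.
The longest hop is 320.1; the others sum to 215.2. Folding the others back against it leaves at least 320.1 − 215.2 = 104.9.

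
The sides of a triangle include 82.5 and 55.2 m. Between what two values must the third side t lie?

27.3 < t < 137.7 (m)

By the triangle inequality, t must be less than 82.5 + 55.2 = 137.7 and greater than |82.5 − 55.2| = 27.3.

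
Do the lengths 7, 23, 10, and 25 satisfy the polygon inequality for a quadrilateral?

Yes

A quadrilateral exists iff every side is shorter than the sum of the others — equivalently, the longest side is less than the sum of the rest.
Longest side 25 < 40 (sum of the remaining 3), so yes.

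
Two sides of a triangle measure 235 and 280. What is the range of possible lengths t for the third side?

By the triangle inequality, t must be less than 235 + 280 = 515 and greater than |235 − 280| = 45.

45 < t < 515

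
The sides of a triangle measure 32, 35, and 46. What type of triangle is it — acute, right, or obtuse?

Compare the square of the longest side to the sum of squares of the other two: 32² + 35² = 2249 > 2116 = 46².

acute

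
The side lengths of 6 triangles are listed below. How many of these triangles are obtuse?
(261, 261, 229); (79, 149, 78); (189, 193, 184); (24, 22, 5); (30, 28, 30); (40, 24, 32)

2

(261,261,229): 229²+261² = 120562 > 68121 = 261² → acute
(79,149,78): 78²+79² = 12325 < 22201 = 149² → obtuse
(189,193,184): 184²+189² = 69577 > 37249 = 193² → acute
(24,22,5): 5²+22² = 509 < 576 = 24² → obtuse
(30,28,30): 28²+30² = 1684 > 900 = 30² → acute
(40,24,32): 24²+32² = 1600 = 40² → right
2 of the 6 are obtuse.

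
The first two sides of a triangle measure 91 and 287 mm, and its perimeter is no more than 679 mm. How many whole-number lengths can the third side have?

105

Triangle inequality: 196 < x < 378. Perimeter ≤ 679 gives x ≤ 679 − 91 − 287 = 301.
So 196 < x ≤ 301; integers 197 through 301: 105 values.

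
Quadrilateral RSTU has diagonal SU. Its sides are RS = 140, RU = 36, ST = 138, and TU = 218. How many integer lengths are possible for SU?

From triangle RSU: 104 < SU < 176.
From triangle TSU: 80 < SU < 356.
Intersection: 104 < SU < 176, so integers 105 through 175: 71 values.

71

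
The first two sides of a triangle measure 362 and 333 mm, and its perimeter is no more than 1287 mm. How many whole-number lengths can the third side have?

Triangle inequality: 29 < x < 695. Perimeter ≤ 1287 gives x ≤ 1287 − 362 − 333 = 592.
So 29 < x ≤ 592; integers 30 through 592: 563 values.

563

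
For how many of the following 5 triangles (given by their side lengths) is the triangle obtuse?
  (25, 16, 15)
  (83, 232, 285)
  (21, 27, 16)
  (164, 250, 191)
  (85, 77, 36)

(25,16,15): 15²+16² = 481 < 625 = 25² → obtuse
(83,232,285): 83²+232² = 60713 < 81225 = 285² → obtuse
(21,27,16): 16²+21² = 697 < 729 = 27² → obtuse
(164,250,191): 164²+191² = 63377 > 62500 = 250² → acute
(85,77,36): 36²+77² = 7225 = 85² → right
3 of the 5 are obtuse.

3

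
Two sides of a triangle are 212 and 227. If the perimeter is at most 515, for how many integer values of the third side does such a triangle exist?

Triangle inequality: 15 < x < 439. Perimeter ≤ 515 gives x ≤ 515 − 212 − 227 = 76.
So 15 < x ≤ 76; integers 16 through 76: 61 values.

61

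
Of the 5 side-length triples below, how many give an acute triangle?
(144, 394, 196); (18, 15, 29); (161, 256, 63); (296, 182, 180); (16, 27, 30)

(144,394,196): 144+196 ≤ 394, not a triangle
(18,15,29): 15²+18² = 549 < 841 = 29² → obtuse
(161,256,63): 63+161 ≤ 256, not a triangle
(296,182,180): 180²+182² = 65524 < 87616 = 296² → obtuse
(16,27,30): 16²+27² = 985 > 900 = 30² → acute
1 of the 5 is acute.

1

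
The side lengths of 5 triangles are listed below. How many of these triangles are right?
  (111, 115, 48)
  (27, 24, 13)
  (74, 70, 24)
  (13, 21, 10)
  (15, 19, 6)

1

(111,115,48): 48²+111² = 14625 > 13225 = 115² → acute
(27,24,13): 13²+24² = 745 > 729 = 27² → acute
(74,70,24): 24²+70² = 5476 = 74² → right
(13,21,10): 10²+13² = 269 < 441 = 21² → obtuse
(15,19,6): 6²+15² = 261 < 361 = 19² → obtuse
1 of the 5 is right.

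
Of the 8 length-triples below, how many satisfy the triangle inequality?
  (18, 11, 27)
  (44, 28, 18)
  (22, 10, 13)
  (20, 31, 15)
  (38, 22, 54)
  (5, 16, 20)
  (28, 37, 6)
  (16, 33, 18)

(11,18,27): 11+18 > 27 → valid
(18,28,44): 18+28 > 44 → valid
(10,13,22): 10+13 > 22 → valid
(15,20,31): 15+20 > 31 → valid
(22,38,54): 22+38 > 54 → valid
(5,16,20): 5+16 > 20 → valid
(6,28,37): 6+28 ≤ 37 → not valid
(16,18,33): 16+18 > 33 → valid
7 of the 8 triples form a triangle.

7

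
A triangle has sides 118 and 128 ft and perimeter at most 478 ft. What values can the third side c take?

Triangle inequality alone gives 10 < c < 246.
The perimeter condition gives c ≤ 478 − 118 − 128 = 232.
Intersecting the two: 10 < c ≤ 232.

10 < c ≤ 232 ft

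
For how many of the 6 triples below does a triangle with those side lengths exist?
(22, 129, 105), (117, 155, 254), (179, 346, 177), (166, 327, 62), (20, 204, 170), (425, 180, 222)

(22,105,129): 22+105 ≤ 129 → not valid
(117,155,254): 117+155 > 254 → valid
(177,179,346): 177+179 > 346 → valid
(62,166,327): 62+166 ≤ 327 → not valid
(20,170,204): 20+170 ≤ 204 → not valid
(180,222,425): 180+222 ≤ 425 → not valid
2 of the 6 triples form a triangle.

2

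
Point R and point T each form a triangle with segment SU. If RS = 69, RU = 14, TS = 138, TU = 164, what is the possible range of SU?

From triangle RSU: |69 − 14| < SU < 69 + 14, i.e. 55 < SU < 83.
From triangle TSU: 26 < SU < 302.
Both must hold, so SU lies in the intersection.

55 < SU < 83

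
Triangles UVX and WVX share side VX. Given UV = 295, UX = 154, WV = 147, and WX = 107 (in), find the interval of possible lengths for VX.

141 < VX < 254

From triangle UVX: |295 − 154| < VX < 295 + 154, i.e. 141 < VX < 449.
From triangle WVX: 40 < VX < 254.
Both must hold, so VX lies in the intersection.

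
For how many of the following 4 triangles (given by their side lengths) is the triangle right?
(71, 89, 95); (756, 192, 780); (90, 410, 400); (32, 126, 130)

3

(71,89,95): 71²+89² = 12962 > 9025 = 95² → acute
(756,192,780): 192²+756² = 608400 = 780² → right
(90,410,400): 90²+400² = 168100 = 410² → right
(32,126,130): 32²+126² = 16900 = 130² → right
3 of the 4 are right.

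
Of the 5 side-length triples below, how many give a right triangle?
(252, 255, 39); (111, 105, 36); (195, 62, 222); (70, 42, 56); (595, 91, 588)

4

(252,255,39): 39²+252² = 65025 = 255² → right
(111,105,36): 36²+105² = 12321 = 111² → right
(195,62,222): 62²+195² = 41869 < 49284 = 222² → obtuse
(70,42,56): 42²+56² = 4900 = 70² → right
(595,91,588): 91²+588² = 354025 = 595² → right
4 of the 5 are right.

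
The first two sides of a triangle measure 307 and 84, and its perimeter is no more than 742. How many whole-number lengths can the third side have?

Triangle inequality: 223 < x < 391. Perimeter ≤ 742 gives x ≤ 742 − 307 − 84 = 351.
So 223 < x ≤ 351; integers 224 through 351: 128 values.

128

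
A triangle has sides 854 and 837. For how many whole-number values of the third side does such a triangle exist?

The third side lies in the open interval (17, 1691).
Integers from 18 to 1690 inclusive: 1690 − 18 + 1 = 1673.

1673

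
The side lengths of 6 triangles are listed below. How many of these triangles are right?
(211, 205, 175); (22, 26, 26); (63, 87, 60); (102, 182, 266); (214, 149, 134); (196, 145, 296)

1

(211,205,175): 175²+205² = 72650 > 44521 = 211² → acute
(22,26,26): 22²+26² = 1160 > 676 = 26² → acute
(63,87,60): 60²+63² = 7569 = 87² → right
(102,182,266): 102²+182² = 43528 < 70756 = 266² → obtuse
(214,149,134): 134²+149² = 40157 < 45796 = 214² → obtuse
(196,145,296): 145²+196² = 59441 < 87616 = 296² → obtuse
1 of the 6 is right.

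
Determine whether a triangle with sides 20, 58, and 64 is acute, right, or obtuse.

Compare the square of the longest side to the sum of squares of the other two: 20² + 58² = 3764 < 4096 = 64².

obtuse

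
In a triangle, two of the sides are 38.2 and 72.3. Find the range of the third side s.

By the triangle inequality, s must be less than 38.2 + 72.3 = 110.5 and greater than |38.2 − 72.3| = 34.1.

34.1 < s < 110.5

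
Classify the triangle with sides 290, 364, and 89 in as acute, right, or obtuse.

Compare the square of the longest side to the sum of squares of the other two: 89² + 290² = 92021 < 132496 = 364².

obtuse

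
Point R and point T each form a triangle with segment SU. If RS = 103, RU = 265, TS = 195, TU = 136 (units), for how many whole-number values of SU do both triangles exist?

168

From triangle RSU: 162 < SU < 368.
From triangle TSU: 59 < SU < 331.
Intersection: 162 < SU < 331, so integers 163 through 330: 168 values.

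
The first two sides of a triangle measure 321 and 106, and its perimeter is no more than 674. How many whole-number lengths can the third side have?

32

Triangle inequality: 215 < x < 427. Perimeter ≤ 674 gives x ≤ 674 − 321 − 106 = 247.
So 215 < x ≤ 247; integers 216 through 247: 32 values.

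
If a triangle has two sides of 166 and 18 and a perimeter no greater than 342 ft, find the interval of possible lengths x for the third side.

148 < x ≤ 158

Triangle inequality alone gives 148 < x < 184.
The perimeter condition gives x ≤ 342 − 166 − 18 = 158.
Intersecting the two: 148 < x ≤ 158.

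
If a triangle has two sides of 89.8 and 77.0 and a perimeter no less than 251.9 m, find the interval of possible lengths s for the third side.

Triangle inequality alone gives 12.8 < s < 166.8.
The perimeter condition gives s ≥ 251.9 − 89.8 − 77.0 = 85.1.
Intersecting the two: 85.1 ≤ s < 166.8.

85.1 ≤ s < 166.8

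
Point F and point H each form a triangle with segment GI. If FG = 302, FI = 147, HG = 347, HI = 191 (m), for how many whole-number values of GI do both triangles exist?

292

From triangle FGI: 155 < GI < 449.
From triangle HGI: 156 < GI < 538.
Intersection: 156 < GI < 449, so integers 157 through 448: 292 values.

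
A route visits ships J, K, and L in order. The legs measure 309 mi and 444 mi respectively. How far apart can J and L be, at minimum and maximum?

By the triangle inequality, |309 − 444| ≤ JL ≤ 309 + 444.

135 ≤ JL ≤ 753 mi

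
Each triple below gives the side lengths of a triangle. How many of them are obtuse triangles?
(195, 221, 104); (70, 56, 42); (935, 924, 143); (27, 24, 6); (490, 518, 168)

(195,221,104): 104²+195² = 48841 = 221² → right
(70,56,42): 42²+56² = 4900 = 70² → right
(935,924,143): 143²+924² = 874225 = 935² → right
(27,24,6): 6²+24² = 612 < 729 = 27² → obtuse
(490,518,168): 168²+490² = 268324 = 518² → right
1 of the 5 is obtuse.

1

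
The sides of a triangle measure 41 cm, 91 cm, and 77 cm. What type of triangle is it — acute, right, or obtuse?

obtuse

Compare the square of the longest side to the sum of squares of the other two: 41² + 77² = 7610 < 8281 = 91².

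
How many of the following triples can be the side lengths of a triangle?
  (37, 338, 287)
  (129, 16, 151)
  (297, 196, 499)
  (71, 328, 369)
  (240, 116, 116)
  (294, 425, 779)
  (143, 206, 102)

2

(37,287,338): 37+287 ≤ 338 → not valid
(16,129,151): 16+129 ≤ 151 → not valid
(196,297,499): 196+297 ≤ 499 → not valid
(71,328,369): 71+328 > 369 → valid
(116,116,240): 116+116 ≤ 240 → not valid
(294,425,779): 294+425 ≤ 779 → not valid
(102,143,206): 102+143 > 206 → valid
2 of the 7 triples form a triangle.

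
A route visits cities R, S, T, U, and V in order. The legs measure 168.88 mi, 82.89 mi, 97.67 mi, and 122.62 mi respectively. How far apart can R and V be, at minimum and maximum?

0 ≤ RV ≤ 472.06 mi

The maximum is all hops collinear in one direction: 168.88 + 82.89 + 97.67 + 122.62 = 472.06.
The longest hop is 168.88; the others sum to 303.18. Since 168.88 ≤ 303.18, the path can fold back on itself completely, so the minimum distance is 0.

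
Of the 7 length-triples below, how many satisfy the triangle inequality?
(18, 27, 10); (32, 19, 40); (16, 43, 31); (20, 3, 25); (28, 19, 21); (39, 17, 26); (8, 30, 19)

5

(10,18,27): 10+18 > 27 → valid
(19,32,40): 19+32 > 40 → valid
(16,31,43): 16+31 > 43 → valid
(3,20,25): 3+20 ≤ 25 → not valid
(19,21,28): 19+21 > 28 → valid
(17,26,39): 17+26 > 39 → valid
(8,19,30): 8+19 ≤ 30 → not valid
5 of the 7 triples form a triangle.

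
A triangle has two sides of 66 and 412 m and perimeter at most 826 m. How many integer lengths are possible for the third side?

Triangle inequality: 346 < x < 478. Perimeter ≤ 826 gives x ≤ 826 − 66 − 412 = 348.
So 346 < x ≤ 348; integers 347 through 348: 2 values.

2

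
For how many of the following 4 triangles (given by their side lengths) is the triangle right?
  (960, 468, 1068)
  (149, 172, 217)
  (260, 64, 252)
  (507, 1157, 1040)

(960,468,1068): 468²+960² = 1140624 = 1068² → right
(149,172,217): 149²+172² = 51785 > 47089 = 217² → acute
(260,64,252): 64²+252² = 67600 = 260² → right
(507,1157,1040): 507²+1040² = 1338649 = 1157² → right
3 of the 4 are right.

3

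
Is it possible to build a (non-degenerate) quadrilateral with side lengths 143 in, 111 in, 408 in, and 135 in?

No

For a quadrilateral, each side must be shorter than the sum of the others.
Here the longest side is 408, but the remaining 3 sides sum to only 389.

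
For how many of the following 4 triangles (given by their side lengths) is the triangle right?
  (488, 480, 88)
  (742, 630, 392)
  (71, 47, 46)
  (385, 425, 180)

3

(488,480,88): 88²+480² = 238144 = 488² → right
(742,630,392): 392²+630² = 550564 = 742² → right
(71,47,46): 46²+47² = 4325 < 5041 = 71² → obtuse
(385,425,180): 180²+385² = 180625 = 425² → right
3 of the 4 are right.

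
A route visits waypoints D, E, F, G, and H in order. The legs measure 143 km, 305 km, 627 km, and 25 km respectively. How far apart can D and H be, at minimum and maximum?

The maximum is all hops collinear in one direction: 143 + 305 + 627 + 25 = 1100.
The longest hop is 627; the others sum to 473. Folding the others back against it leaves at least 627 − 473 = 154.

154 ≤ DH ≤ 1100 km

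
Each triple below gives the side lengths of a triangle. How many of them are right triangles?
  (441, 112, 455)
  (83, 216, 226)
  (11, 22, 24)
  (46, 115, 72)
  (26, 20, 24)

1

(441,112,455): 112²+441² = 207025 = 455² → right
(83,216,226): 83²+216² = 53545 > 51076 = 226² → acute
(11,22,24): 11²+22² = 605 > 576 = 24² → acute
(46,115,72): 46²+72² = 7300 < 13225 = 115² → obtuse
(26,20,24): 20²+24² = 976 > 676 = 26² → acute
1 of the 5 is right.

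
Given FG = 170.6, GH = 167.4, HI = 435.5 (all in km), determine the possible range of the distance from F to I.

The maximum is all hops collinear in one direction: 170.6 + 167.4 + 435.5 = 773.5.
The longest hop is 435.5; the others sum to 338.0. Folding the others back against it leaves at least 435.5 − 338.0 = 97.5.

97.5 ≤ FI ≤ 773.5 km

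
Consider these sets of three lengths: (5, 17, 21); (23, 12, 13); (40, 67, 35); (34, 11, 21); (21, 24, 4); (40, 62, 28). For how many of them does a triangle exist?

(5,17,21): 5+17 > 21 → valid
(12,13,23): 12+13 > 23 → valid
(35,40,67): 35+40 > 67 → valid
(11,21,34): 11+21 ≤ 34 → not valid
(4,21,24): 4+21 > 24 → valid
(28,40,62): 28+40 > 62 → valid
5 of the 6 triples form a triangle.

5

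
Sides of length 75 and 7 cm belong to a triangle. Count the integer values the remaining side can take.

The third side lies in the open interval (68, 82).
Integers from 69 to 81 inclusive: 81 − 69 + 1 = 13.

13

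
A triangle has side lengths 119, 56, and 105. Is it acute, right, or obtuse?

right

Compare the square of the longest side to the sum of squares of the other two: 56² + 105² = 14161 = 119².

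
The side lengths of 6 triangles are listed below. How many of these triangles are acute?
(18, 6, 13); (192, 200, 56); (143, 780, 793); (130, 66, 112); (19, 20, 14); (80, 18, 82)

(18,6,13): 6²+13² = 205 < 324 = 18² → obtuse
(192,200,56): 56²+192² = 40000 = 200² → right
(143,780,793): 143²+780² = 628849 = 793² → right
(130,66,112): 66²+112² = 16900 = 130² → right
(19,20,14): 14²+19² = 557 > 400 = 20² → acute
(80,18,82): 18²+80² = 6724 = 82² → right
1 of the 6 is acute.

1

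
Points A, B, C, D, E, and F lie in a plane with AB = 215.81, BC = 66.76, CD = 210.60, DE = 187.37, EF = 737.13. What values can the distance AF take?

The maximum is all hops collinear in one direction: 215.81 + 66.76 + 210.60 + 187.37 + 737.13 = 1417.67.
The longest hop is 737.13; the others sum to 680.54. Folding the others back against it leaves at least 737.13 − 680.54 = 56.59.

56.59 ≤ AF ≤ 1417.67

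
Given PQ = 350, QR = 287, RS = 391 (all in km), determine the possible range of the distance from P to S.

The maximum is all hops collinear in one direction: 350 + 287 + 391 = 1028.
The longest hop is 391; the others sum to 637. Since 391 ≤ 637, the path can fold back on itself completely, so the minimum distance is 0.

0 ≤ PS ≤ 1028 km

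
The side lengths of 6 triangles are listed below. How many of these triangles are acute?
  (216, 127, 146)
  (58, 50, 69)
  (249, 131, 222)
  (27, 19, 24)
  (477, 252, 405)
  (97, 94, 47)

4

(216,127,146): 127²+146² = 37445 < 46656 = 216² → obtuse
(58,50,69): 50²+58² = 5864 > 4761 = 69² → acute
(249,131,222): 131²+222² = 66445 > 62001 = 249² → acute
(27,19,24): 19²+24² = 937 > 729 = 27² → acute
(477,252,405): 252²+405² = 227529 = 477² → right
(97,94,47): 47²+94² = 11045 > 9409 = 97² → acute
4 of the 6 are acute.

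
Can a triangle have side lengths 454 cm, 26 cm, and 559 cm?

No

The longest side is 559, but the other two sum to only 480.
480 < 559, so the triangle inequality fails.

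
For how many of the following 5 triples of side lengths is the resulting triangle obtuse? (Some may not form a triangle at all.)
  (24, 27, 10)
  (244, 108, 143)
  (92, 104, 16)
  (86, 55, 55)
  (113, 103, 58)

4

(24,27,10): 10²+24² = 676 < 729 = 27² → obtuse
(244,108,143): 108²+143² = 32113 < 59536 = 244² → obtuse
(92,104,16): 16²+92² = 8720 < 10816 = 104² → obtuse
(86,55,55): 55²+55² = 6050 < 7396 = 86² → obtuse
(113,103,58): 58²+103² = 13973 > 12769 = 113² → acute
4 of the 5 are obtuse.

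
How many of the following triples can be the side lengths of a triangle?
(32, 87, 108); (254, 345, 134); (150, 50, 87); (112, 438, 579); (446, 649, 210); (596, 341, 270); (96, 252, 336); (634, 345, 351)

6

(32,87,108): 32+87 > 108 → valid
(134,254,345): 134+254 > 345 → valid
(50,87,150): 50+87 ≤ 150 → not valid
(112,438,579): 112+438 ≤ 579 → not valid
(210,446,649): 210+446 > 649 → valid
(270,341,596): 270+341 > 596 → valid
(96,252,336): 96+252 > 336 → valid
(345,351,634): 345+351 > 634 → valid
6 of the 8 triples form a triangle.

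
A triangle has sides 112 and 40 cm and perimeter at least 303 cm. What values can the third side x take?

Triangle inequality alone gives 72 < x < 152.
The perimeter condition gives x ≥ 303 − 112 − 40 = 151.
Intersecting the two: 151 ≤ x < 152.

151 ≤ x < 152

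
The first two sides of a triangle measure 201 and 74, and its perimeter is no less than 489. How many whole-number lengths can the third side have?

Triangle inequality: 127 < x < 275. Perimeter ≥ 489 gives x ≥ 489 − 201 − 74 = 214.
So 214 ≤ x < 275; integers 214 through 274: 61 values.

61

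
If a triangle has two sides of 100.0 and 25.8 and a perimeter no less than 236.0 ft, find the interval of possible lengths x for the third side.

Triangle inequality alone gives 74.2 < x < 125.8.
The perimeter condition gives x ≥ 236.0 − 100.0 − 25.8 = 110.2.
Intersecting the two: 110.2 ≤ x < 125.8.

110.2 ≤ x < 125.8 ft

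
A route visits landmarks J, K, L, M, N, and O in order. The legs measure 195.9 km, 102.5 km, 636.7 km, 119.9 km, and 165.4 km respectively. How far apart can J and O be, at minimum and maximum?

The maximum is all hops collinear in one direction: 195.9 + 102.5 + 636.7 + 119.9 + 165.4 = 1220.4.
The longest hop is 636.7; the others sum to 583.7. Folding the others back against it leaves at least 636.7 − 583.7 = 53.0.

53.0 ≤ JO ≤ 1220.4 km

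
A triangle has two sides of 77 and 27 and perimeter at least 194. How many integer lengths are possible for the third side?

14

Triangle inequality: 50 < x < 104. Perimeter ≥ 194 gives x ≥ 194 − 77 − 27 = 90.
So 90 ≤ x < 104; integers 90 through 103: 14 values.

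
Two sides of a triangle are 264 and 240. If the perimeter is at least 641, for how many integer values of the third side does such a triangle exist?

367

Triangle inequality: 24 < x < 504. Perimeter ≥ 641 gives x ≥ 641 − 264 − 240 = 137.
So 137 ≤ x < 504; integers 137 through 503: 367 values.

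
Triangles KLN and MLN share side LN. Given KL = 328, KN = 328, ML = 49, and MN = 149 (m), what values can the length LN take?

From triangle KLN: |328 − 328| < LN < 328 + 328, i.e. 0 < LN < 656.
From triangle MLN: 100 < LN < 198.
Both must hold, so LN lies in the intersection.

100 < LN < 198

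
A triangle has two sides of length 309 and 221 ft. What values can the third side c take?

By the triangle inequality, c must be less than 309 + 221 = 530 and greater than |309 − 221| = 88.

88 < c < 530 (ft)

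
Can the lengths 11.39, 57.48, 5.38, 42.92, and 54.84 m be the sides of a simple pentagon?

Yes

A pentagon exists iff every side is shorter than the sum of the others — equivalently, the longest side is less than the sum of the rest.
Longest side 57.48 < 114.53 (sum of the remaining 4), so yes.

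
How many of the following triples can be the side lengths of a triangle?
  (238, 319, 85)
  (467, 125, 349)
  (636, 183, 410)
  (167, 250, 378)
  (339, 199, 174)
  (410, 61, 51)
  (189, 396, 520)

5

(85,238,319): 85+238 > 319 → valid
(125,349,467): 125+349 > 467 → valid
(183,410,636): 183+410 ≤ 636 → not valid
(167,250,378): 167+250 > 378 → valid
(174,199,339): 174+199 > 339 → valid
(51,61,410): 51+61 ≤ 410 → not valid
(189,396,520): 189+396 > 520 → valid
5 of the 7 triples form a triangle.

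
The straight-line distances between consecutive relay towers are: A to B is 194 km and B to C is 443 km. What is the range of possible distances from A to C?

By the triangle inequality, |194 − 443| ≤ AC ≤ 194 + 443.

249 ≤ AC ≤ 637 km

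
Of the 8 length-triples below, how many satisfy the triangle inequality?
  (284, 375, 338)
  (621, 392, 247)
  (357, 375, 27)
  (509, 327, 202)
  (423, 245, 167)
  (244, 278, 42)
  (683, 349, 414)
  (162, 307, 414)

(284,338,375): 284+338 > 375 → valid
(247,392,621): 247+392 > 621 → valid
(27,357,375): 27+357 > 375 → valid
(202,327,509): 202+327 > 509 → valid
(167,245,423): 167+245 ≤ 423 → not valid
(42,244,278): 42+244 > 278 → valid
(349,414,683): 349+414 > 683 → valid
(162,307,414): 162+307 > 414 → valid
7 of the 8 triples form a triangle.

7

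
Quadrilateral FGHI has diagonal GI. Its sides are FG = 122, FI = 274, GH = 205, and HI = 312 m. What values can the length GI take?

From triangle FGI: |122 − 274| < GI < 122 + 274, i.e. 152 < GI < 396.
From triangle HGI: 107 < GI < 517.
Both must hold, so GI lies in the intersection.

152 < GI < 396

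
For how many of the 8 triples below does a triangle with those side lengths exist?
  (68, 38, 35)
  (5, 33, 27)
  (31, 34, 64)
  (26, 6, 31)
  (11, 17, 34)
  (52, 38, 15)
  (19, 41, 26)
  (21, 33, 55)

(35,38,68): 35+38 > 68 → valid
(5,27,33): 5+27 ≤ 33 → not valid
(31,34,64): 31+34 > 64 → valid
(6,26,31): 6+26 > 31 → valid
(11,17,34): 11+17 ≤ 34 → not valid
(15,38,52): 15+38 > 52 → valid
(19,26,41): 19+26 > 41 → valid
(21,33,55): 21+33 ≤ 55 → not valid
5 of the 8 triples form a triangle.

5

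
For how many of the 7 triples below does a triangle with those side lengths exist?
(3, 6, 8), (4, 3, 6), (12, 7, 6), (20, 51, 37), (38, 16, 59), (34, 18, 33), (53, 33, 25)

6

(3,6,8): 3+6 > 8 → valid
(3,4,6): 3+4 > 6 → valid
(6,7,12): 6+7 > 12 → valid
(20,37,51): 20+37 > 51 → valid
(16,38,59): 16+38 ≤ 59 → not valid
(18,33,34): 18+33 > 34 → valid
(25,33,53): 25+33 > 53 → valid
6 of the 7 triples form a triangle.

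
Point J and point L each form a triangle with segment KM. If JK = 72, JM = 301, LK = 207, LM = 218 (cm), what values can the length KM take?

From triangle JKM: |72 − 301| < KM < 72 + 301, i.e. 229 < KM < 373.
From triangle LKM: 11 < KM < 425.
Both must hold, so KM lies in the intersection.

229 < KM < 373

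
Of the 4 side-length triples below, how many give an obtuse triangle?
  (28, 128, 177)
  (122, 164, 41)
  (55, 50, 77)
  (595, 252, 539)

1

(28,128,177): 28+128 ≤ 177, not a triangle
(122,164,41): 41+122 ≤ 164, not a triangle
(55,50,77): 50²+55² = 5525 < 5929 = 77² → obtuse
(595,252,539): 252²+539² = 354025 = 595² → right
1 of the 4 is obtuse.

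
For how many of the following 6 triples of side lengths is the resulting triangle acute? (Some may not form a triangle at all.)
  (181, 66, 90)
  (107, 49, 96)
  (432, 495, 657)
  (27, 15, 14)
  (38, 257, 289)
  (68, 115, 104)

(181,66,90): 66+90 ≤ 181, not a triangle
(107,49,96): 49²+96² = 11617 > 11449 = 107² → acute
(432,495,657): 432²+495² = 431649 = 657² → right
(27,15,14): 14²+15² = 421 < 729 = 27² → obtuse
(38,257,289): 38²+257² = 67493 < 83521 = 289² → obtuse
(68,115,104): 68²+104² = 15440 > 13225 = 115² → acute
2 of the 6 are acute.

2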